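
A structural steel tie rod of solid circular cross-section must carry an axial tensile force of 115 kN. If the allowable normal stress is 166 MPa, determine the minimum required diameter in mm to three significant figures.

29.7 mm

Required area A ≥ P/σ_allow = 115000/166 = 692.8 mm².
For a solid circular section, d ≥ √(4A/π) = 29.7 mm.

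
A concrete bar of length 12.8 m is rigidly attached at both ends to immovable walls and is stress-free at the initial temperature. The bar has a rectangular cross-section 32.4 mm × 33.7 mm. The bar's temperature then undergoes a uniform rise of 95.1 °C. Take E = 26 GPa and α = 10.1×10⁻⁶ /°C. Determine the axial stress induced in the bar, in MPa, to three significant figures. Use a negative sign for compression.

-25.0 MPa

Free thermal expansion αLΔT = 10.1e-6 · 12800 · 95.1 = 12.29 mm.
The walls impose strain ε = −(12.29)/12800 = -9.6051e-04; σ = Eε = 26000 · -9.6051e-04 = -24.97 MPa.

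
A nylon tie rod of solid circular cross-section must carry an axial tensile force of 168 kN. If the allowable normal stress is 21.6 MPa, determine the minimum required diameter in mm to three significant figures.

Required area A ≥ P/σ_allow = 168000/21.6 = 7778 mm².
For a solid circular section, d ≥ √(4A/π) = 99.51 mm.

99.5 mm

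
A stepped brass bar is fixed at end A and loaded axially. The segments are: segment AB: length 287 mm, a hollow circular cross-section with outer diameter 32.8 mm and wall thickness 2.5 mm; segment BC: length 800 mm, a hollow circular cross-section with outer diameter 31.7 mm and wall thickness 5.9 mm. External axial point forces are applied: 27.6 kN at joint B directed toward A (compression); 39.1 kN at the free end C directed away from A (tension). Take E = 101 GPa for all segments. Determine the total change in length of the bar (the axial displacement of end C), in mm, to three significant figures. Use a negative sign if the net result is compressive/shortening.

0.785 mm

Internal axial forces (sectioning from the free end, tension +): N_BC = 39.1 kN, N_AB = 11.5 kN.
A_AB = 238 mm².
A_BC = 478.2 mm².
δ_AB = 11500·287/(238·101000) = 0.1373 mm
δ_BC = 39100·800/(478.2·101000) = 0.6476 mm
δ = Σδ_i = 0.7849 mm.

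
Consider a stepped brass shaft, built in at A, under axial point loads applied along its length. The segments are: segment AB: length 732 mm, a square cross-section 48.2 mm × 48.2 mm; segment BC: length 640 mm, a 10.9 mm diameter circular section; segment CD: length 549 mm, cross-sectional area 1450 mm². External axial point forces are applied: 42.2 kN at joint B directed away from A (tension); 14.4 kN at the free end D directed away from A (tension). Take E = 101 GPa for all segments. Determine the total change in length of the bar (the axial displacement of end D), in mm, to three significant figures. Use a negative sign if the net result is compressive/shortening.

1.21 mm

Internal axial forces (sectioning from the free end, tension +): N_CD = 14.4 kN, N_BC = 14.4 kN, N_AB = 56.6 kN.
A_AB = 2323 mm².
A_BC = 93.31 mm².
δ_AB = 56600·732/(2323·101000) = 0.1766 mm
δ_BC = 14400·640/(93.31·101000) = 0.9779 mm
δ_CD = 14400·549/(1450·101000) = 0.05398 mm
δ = Σδ_i = 1.208 mm.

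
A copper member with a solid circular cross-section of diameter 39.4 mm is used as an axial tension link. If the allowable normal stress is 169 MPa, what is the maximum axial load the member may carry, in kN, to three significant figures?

206 kN

A = 1219 mm².
P_max = σ_allow · A = 169 · 1219 = 206000 N = 206 kN.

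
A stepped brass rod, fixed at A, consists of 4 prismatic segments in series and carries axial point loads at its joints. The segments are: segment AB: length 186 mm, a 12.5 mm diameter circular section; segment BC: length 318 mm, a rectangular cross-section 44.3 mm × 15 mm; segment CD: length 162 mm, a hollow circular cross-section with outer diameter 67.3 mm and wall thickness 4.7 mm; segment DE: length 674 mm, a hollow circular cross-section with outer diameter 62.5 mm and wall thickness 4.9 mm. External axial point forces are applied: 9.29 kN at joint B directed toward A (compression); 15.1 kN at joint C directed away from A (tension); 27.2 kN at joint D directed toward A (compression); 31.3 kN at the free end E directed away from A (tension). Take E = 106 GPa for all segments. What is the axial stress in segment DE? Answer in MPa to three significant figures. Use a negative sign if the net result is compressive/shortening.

35.3 MPa

Internal axial forces (sectioning from the free end, tension +): N_DE = 31.3 kN, N_CD = 4.1 kN, N_BC = 19.2 kN, N_AB = 9.91 kN.
A_DE = 886.7 mm².
σ_DE = N_DE/A_DE = 31300/886.7 = 35.3 MPa.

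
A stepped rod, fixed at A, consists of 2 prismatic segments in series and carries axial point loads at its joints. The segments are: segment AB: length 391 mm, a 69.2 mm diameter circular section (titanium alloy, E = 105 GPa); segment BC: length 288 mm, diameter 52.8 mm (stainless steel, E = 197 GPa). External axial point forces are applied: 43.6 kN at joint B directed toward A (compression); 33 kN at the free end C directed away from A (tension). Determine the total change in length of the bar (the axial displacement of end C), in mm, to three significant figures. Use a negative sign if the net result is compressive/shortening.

Internal axial forces (sectioning from the free end, tension +): N_BC = 33 kN, N_AB = -10.6 kN.
A_AB = 3761 mm².
A_BC = 2190 mm².
δ_AB = -10600·391/(3761·105000) = -0.0105 mm
δ_BC = 33000·288/(2190·197000) = 0.02203 mm
δ = Σδ_i = 0.01154 mm.

0.0115 mm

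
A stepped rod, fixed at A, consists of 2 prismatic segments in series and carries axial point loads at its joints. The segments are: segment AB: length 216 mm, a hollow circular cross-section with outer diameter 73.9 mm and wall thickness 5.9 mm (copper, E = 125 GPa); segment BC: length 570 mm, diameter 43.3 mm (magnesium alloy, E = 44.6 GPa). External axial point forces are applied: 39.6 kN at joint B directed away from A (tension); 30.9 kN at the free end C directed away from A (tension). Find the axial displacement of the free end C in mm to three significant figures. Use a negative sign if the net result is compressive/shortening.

Internal axial forces (sectioning from the free end, tension +): N_BC = 30.9 kN, N_AB = 70.5 kN.
A_AB = 1260 mm².
A_BC = 1473 mm².
δ_AB = 70500·216/(1260·125000) = 0.09665 mm
δ_BC = 30900·570/(1473·44600) = 0.2682 mm
δ = Σδ_i = 0.3648 mm.

0.365 mm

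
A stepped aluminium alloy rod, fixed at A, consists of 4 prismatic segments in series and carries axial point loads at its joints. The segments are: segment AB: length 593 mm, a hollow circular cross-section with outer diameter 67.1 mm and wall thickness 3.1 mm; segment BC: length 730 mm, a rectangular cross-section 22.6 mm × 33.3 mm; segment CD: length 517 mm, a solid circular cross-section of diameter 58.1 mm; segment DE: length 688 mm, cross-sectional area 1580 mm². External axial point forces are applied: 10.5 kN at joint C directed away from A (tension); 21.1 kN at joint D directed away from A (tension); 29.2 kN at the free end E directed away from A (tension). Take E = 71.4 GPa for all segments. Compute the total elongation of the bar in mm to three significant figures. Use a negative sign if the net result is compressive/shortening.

1.95 mm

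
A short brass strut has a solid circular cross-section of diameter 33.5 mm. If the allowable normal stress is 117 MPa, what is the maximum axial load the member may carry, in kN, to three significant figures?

A = 881.4 mm².
P_max = σ_allow · A = 117 · 881.4 = 103100 N = 103.1 kN.

103 kN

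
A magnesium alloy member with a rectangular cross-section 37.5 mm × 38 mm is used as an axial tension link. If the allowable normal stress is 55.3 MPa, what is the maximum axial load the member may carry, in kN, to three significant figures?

78.8 kN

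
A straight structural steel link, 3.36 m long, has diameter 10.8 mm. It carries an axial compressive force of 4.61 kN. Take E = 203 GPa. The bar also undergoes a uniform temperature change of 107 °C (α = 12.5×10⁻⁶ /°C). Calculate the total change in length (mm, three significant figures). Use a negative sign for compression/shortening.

A = 91.61 mm².
δ_mech = NL/(AE) = -4610·3360/(91.61·203000) = -0.8329 mm.
δ_thermal = αLΔT = 12.5e-6·3360·107 = 4.494 mm.
δ = δ_mech + δ_thermal = 3.661 mm.

3.66 mm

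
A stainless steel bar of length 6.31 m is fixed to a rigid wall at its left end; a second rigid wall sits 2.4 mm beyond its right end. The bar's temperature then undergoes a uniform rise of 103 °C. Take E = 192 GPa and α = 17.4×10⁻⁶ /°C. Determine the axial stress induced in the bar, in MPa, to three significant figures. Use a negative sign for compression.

Free thermal expansion αLΔT = 17.4e-6 · 6310 · 103 = 11.31 mm.
The walls engage after the gap closes; constrained expansion = 11.31 − 2.4 = 8.909 mm.
The walls impose strain ε = −(8.909)/6310 = -1.4119e-03; σ = Eε = 192000 · -1.4119e-03 = -271.1 MPa.

-271 MPa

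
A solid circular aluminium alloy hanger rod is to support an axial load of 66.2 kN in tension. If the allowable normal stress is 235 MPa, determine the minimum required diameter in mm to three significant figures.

18.9 mm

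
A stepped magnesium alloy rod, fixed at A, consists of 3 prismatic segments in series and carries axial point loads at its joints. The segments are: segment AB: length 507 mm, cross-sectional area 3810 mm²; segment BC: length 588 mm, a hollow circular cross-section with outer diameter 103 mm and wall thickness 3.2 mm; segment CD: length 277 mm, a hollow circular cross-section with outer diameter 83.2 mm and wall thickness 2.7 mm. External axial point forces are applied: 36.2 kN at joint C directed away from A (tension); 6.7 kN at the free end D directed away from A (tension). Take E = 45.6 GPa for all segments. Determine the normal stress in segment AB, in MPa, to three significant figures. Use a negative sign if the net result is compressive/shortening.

11.3 MPa

Internal axial forces (sectioning from the free end, tension +): N_CD = 6.7 kN, N_BC = 42.9 kN, N_AB = 42.9 kN.
σ_AB = N_AB/A_AB = 42900/3810 = 11.26 MPa.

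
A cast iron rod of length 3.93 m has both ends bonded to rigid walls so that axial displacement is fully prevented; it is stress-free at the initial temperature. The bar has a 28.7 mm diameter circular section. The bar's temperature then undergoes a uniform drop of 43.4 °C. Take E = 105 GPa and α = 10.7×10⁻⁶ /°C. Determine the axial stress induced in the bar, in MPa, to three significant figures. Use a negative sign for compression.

Free thermal expansion αLΔT = 10.7e-6 · 3930 · -43.4 = -1.825 mm.
The walls impose strain ε = −(-1.825)/3930 = 4.6438e-04; σ = Eε = 105000 · 4.6438e-04 = 48.76 MPa.

48.8 MPa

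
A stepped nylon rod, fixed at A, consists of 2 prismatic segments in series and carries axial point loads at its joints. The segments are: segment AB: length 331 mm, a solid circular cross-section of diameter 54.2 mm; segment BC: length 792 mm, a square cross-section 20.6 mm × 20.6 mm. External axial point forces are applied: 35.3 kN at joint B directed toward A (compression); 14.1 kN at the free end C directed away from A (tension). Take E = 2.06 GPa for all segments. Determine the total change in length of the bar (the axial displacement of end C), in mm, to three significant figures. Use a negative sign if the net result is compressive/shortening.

Internal axial forces (sectioning from the free end, tension +): N_BC = 14.1 kN, N_AB = -21.2 kN.
A_AB = 2307 mm².
A_BC = 424.4 mm².
δ_AB = -21200·331/(2307·2060) = -1.476 mm
δ_BC = 14100·792/(424.4·2060) = 12.77 mm
δ = Σδ_i = 11.3 mm.

11.3 mm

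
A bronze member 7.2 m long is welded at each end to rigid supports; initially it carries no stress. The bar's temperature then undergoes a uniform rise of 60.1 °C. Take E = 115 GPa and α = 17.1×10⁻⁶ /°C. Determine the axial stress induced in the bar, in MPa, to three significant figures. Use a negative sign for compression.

-118 MPa

Free thermal expansion αLΔT = 17.1e-6 · 7200 · 60.1 = 7.4 mm.
The walls impose strain ε = −(7.4)/7200 = -1.0277e-03; σ = Eε = 115000 · -1.0277e-03 = -118.2 MPa.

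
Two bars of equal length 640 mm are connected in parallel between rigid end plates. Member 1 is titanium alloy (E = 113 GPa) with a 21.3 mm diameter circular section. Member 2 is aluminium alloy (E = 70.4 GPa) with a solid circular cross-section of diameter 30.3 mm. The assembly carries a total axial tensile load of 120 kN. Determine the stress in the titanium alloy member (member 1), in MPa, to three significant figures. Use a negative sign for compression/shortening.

A_1 = 356.3 mm².
A_2 = 721.1 mm².
Equal strain + equilibrium ⇒ each member carries load in proportion to AE: A₁E₁ = 40260000 N, A₂E₂ = 50760000 N, ΣAE = 91030000 N.
σ₁ = P·E₁/ΣAE = 120000·113000/91030000 = 149 MPa.

149 MPa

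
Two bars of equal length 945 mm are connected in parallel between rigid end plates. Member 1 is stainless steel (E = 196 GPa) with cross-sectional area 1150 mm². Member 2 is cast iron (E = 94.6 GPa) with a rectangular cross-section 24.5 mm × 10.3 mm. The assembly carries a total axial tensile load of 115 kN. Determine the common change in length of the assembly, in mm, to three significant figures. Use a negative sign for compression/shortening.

0.436 mm

A_2 = 252.4 mm².
Equal strain + equilibrium ⇒ each member carries load in proportion to AE: A₁E₁ = 225400000 N, A₂E₂ = 23870000 N, ΣAE = 249300000 N.
δ = PL/ΣAE = 115000·945/249300000 = 0.436 mm.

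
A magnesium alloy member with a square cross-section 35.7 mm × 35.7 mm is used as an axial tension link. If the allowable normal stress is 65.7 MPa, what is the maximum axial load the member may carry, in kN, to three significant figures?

A = 1274 mm².
P_max = σ_allow · A = 65.7 · 1274 = 83730 N = 83.73 kN.

83.7 kN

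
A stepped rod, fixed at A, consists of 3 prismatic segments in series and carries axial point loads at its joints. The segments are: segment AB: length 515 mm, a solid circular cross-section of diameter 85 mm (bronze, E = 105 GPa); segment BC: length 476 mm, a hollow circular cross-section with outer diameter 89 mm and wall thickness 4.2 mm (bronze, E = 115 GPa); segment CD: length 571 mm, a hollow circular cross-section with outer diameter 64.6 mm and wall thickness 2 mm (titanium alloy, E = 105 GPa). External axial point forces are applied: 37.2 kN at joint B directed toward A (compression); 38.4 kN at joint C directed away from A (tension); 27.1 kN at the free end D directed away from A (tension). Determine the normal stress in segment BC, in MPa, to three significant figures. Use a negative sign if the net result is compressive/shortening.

58.5 MPa

Internal axial forces (sectioning from the free end, tension +): N_CD = 27.1 kN, N_BC = 65.5 kN, N_AB = 28.3 kN.
A_BC = 1119 mm².
σ_BC = N_BC/A_BC = 65500/1119 = 58.54 MPa.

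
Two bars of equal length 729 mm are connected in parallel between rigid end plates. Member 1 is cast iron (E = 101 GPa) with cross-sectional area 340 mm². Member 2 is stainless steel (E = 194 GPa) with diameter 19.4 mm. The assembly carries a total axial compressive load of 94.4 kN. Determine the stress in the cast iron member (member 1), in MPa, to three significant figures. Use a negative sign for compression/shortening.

A_2 = 295.6 mm².
Equal strain + equilibrium ⇒ each member carries load in proportion to AE: A₁E₁ = 34340000 N, A₂E₂ = 57340000 N, ΣAE = 91680000 N.
σ₁ = P·E₁/ΣAE = -94400·101000/91680000 = -104 MPa.

-104 MPa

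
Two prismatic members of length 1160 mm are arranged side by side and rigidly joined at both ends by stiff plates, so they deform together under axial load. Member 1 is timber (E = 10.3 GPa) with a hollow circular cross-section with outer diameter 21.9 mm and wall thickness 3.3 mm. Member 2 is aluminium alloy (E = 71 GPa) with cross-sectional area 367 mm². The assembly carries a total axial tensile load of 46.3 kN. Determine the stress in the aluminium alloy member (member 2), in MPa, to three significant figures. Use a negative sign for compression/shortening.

117 MPa

A_1 = 192.8 mm².
Equal strain + equilibrium ⇒ each member carries load in proportion to AE: A₁E₁ = 1986000 N, A₂E₂ = 26060000 N, ΣAE = 28040000 N.
σ₂ = P·E₂/ΣAE = 46300·71000/28040000 = 117.2 MPa.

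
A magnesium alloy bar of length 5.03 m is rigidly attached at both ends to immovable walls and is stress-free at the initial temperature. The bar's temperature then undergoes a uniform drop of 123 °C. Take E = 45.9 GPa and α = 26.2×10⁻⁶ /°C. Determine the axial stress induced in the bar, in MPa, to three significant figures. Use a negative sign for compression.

Free thermal expansion αLΔT = 26.2e-6 · 5030 · -123 = -16.21 mm.
The walls impose strain ε = −(-16.21)/5030 = 3.2226e-03; σ = Eε = 45900 · 3.2226e-03 = 147.9 MPa.

148 MPa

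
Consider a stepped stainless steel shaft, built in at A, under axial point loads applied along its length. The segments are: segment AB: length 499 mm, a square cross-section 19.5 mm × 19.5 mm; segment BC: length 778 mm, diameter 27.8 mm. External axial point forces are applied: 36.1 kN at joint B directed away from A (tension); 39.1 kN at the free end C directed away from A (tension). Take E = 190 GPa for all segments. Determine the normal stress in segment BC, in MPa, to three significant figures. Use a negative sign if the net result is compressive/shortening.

64.4 MPa

Internal axial forces (sectioning from the free end, tension +): N_BC = 39.1 kN, N_AB = 75.2 kN.
A_BC = 607 mm².
σ_BC = N_BC/A_BC = 39100/607 = 64.42 MPa.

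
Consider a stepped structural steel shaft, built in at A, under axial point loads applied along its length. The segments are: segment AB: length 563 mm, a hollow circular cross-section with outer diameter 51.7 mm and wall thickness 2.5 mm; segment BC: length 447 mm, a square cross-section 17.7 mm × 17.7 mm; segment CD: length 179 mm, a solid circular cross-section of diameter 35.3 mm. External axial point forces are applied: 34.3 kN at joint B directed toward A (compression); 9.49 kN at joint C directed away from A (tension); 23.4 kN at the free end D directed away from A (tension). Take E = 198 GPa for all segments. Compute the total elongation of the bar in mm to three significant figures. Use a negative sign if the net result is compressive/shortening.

Internal axial forces (sectioning from the free end, tension +): N_CD = 23.4 kN, N_BC = 32.89 kN, N_AB = -1.41 kN.
A_AB = 386.4 mm².
A_BC = 313.3 mm².
A_CD = 978.7 mm².
δ_AB = -1410·563/(386.4·198000) = -0.01038 mm
δ_BC = 32890·447/(313.3·198000) = 0.237 mm
δ_CD = 23400·179/(978.7·198000) = 0.02162 mm
δ = Σδ_i = 0.2482 mm.

0.248 mm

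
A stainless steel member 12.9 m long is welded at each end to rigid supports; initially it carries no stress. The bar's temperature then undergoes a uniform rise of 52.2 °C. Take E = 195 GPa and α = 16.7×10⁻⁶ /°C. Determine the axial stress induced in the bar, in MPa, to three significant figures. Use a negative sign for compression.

Free thermal expansion αLΔT = 16.7e-6 · 12900 · 52.2 = 11.25 mm.
The walls impose strain ε = −(11.25)/12900 = -8.7174e-04; σ = Eε = 195000 · -8.7174e-04 = -170 MPa.

-170 MPa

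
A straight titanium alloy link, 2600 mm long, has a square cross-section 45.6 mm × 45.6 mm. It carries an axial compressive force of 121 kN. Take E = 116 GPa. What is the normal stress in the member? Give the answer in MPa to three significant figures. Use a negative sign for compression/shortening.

A = 2079 mm².
σ = N/A = -121000/2079 = -58.19 MPa.

-58.2 MPa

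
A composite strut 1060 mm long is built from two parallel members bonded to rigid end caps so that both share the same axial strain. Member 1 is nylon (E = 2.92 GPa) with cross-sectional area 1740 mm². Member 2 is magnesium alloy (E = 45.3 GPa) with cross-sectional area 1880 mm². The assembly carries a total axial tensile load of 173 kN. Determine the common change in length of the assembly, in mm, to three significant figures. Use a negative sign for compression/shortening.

Equal strain + equilibrium ⇒ each member carries load in proportion to AE: A₁E₁ = 5081000 N, A₂E₂ = 85160000 N, ΣAE = 90240000 N.
δ = PL/ΣAE = 173000·1060/90240000 = 2.032 mm.

2.03 mm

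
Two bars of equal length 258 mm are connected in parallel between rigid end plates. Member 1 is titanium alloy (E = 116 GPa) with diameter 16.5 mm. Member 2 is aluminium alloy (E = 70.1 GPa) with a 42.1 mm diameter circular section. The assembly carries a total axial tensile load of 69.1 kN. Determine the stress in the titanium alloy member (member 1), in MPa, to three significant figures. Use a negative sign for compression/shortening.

65.5 MPa

A_1 = 213.8 mm².
A_2 = 1392 mm².
Equal strain + equilibrium ⇒ each member carries load in proportion to AE: A₁E₁ = 24800000 N, A₂E₂ = 97580000 N, ΣAE = 122400000 N.
σ₁ = P·E₁/ΣAE = 69100·116000/122400000 = 65.49 MPa.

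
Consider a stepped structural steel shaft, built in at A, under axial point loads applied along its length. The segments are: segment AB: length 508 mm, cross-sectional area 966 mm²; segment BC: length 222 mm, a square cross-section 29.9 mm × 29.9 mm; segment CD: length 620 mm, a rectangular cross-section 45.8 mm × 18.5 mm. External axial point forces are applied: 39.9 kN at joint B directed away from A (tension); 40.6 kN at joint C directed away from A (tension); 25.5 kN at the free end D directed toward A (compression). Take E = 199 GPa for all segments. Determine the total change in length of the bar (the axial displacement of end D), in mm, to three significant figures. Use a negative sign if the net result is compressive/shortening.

0.0704 mm

Internal axial forces (sectioning from the free end, tension +): N_CD = -25.5 kN, N_BC = 15.1 kN, N_AB = 55 kN.
A_BC = 894 mm².
A_CD = 847.3 mm².
δ_AB = 55000·508/(966·199000) = 0.1453 mm
δ_BC = 15100·222/(894·199000) = 0.01884 mm
δ_CD = -25500·620/(847.3·199000) = -0.09377 mm
δ = Σδ_i = 0.07042 mm.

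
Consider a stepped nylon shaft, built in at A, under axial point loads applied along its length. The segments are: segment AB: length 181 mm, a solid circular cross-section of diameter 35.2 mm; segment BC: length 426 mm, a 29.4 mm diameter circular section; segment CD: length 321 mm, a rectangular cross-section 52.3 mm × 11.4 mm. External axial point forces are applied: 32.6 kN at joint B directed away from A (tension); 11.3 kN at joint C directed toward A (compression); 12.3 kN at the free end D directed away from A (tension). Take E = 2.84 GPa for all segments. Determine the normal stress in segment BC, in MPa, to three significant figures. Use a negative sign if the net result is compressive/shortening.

1.47 MPa

Internal axial forces (sectioning from the free end, tension +): N_CD = 12.3 kN, N_BC = 1 kN, N_AB = 33.6 kN.
A_BC = 678.9 mm².
σ_BC = N_BC/A_BC = 1000/678.9 = 1.473 MPa.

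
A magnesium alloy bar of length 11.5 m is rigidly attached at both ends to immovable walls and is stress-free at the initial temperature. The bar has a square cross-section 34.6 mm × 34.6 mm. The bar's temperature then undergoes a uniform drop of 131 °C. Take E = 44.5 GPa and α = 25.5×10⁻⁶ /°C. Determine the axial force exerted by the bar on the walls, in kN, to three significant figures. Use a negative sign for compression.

Free thermal expansion αLΔT = 25.5e-6 · 11500 · -131 = -38.42 mm.
The walls impose strain ε = −(-38.42)/11500 = 3.3405e-03; σ = Eε = 44500 · 3.3405e-03 = 148.7 MPa.
Wall reaction R = σ·A = 148.7·1197 = 178000 N = 178 kN.

178 kN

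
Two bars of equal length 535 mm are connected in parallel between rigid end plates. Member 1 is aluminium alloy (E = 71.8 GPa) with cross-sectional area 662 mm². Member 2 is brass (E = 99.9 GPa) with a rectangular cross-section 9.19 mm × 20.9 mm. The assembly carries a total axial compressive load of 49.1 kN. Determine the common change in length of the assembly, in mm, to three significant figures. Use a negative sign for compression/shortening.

-0.394 mm

A_2 = 192.1 mm².
Equal strain + equilibrium ⇒ each member carries load in proportion to AE: A₁E₁ = 47530000 N, A₂E₂ = 19190000 N, ΣAE = 66720000 N.
δ = PL/ΣAE = -49100·535/66720000 = -0.3937 mm.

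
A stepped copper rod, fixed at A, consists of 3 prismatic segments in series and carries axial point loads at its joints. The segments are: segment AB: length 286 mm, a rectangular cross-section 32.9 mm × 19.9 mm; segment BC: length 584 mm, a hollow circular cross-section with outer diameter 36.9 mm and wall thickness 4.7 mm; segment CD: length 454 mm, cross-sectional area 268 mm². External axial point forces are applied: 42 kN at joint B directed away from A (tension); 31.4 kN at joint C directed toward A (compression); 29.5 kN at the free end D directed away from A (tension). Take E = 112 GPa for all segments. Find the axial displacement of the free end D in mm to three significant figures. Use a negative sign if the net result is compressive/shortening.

0.582 mm

Internal axial forces (sectioning from the free end, tension +): N_CD = 29.5 kN, N_BC = -1.9 kN, N_AB = 40.1 kN.
A_AB = 654.7 mm².
A_BC = 475.4 mm².
δ_AB = 40100·286/(654.7·112000) = 0.1564 mm
δ_BC = -1900·584/(475.4·112000) = -0.02084 mm
δ_CD = 29500·454/(268·112000) = 0.4462 mm
δ = Σδ_i = 0.5818 mm.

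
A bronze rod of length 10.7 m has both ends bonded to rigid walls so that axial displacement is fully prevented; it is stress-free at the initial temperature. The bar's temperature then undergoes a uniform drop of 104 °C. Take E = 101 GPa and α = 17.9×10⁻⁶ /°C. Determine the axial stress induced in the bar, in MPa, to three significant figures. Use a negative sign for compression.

Free thermal expansion αLΔT = 17.9e-6 · 10700 · -104 = -19.92 mm.
The walls impose strain ε = −(-19.92)/10700 = 1.8616e-03; σ = Eε = 101000 · 1.8616e-03 = 188 MPa.

188 MPa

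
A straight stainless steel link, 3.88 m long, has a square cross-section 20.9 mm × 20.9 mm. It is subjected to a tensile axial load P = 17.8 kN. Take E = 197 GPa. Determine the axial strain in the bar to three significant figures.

2.07e-04

A = 436.8 mm².
σ = N/A = 40.75 MPa; ε = σ/E = 40.75/197000 = 2.069e-04.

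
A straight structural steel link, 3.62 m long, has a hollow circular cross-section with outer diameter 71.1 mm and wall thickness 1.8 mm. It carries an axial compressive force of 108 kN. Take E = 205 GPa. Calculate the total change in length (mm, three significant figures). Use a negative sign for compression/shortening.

A = 391.9 mm².
δ_mech = NL/(AE) = -108000·3620/(391.9·205000) = -4.867 mm.

-4.87 mm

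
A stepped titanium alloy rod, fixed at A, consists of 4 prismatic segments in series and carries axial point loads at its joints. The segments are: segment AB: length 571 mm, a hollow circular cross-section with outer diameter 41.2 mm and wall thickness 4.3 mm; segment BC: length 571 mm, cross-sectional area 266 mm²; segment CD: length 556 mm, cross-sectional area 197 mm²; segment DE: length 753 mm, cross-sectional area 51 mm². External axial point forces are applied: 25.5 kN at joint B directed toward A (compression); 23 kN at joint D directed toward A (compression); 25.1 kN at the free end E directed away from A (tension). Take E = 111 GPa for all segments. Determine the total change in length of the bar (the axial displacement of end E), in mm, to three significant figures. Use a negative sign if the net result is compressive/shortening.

3.19 mm

Internal axial forces (sectioning from the free end, tension +): N_DE = 25.1 kN, N_CD = 2.1 kN, N_BC = 2.1 kN, N_AB = -23.4 kN.
A_AB = 498.5 mm².
δ_AB = -23400·571/(498.5·111000) = -0.2415 mm
δ_BC = 2100·571/(266·111000) = 0.04061 mm
δ_CD = 2100·556/(197·111000) = 0.0534 mm
δ_DE = 25100·753/(51·111000) = 3.339 mm
δ = Σδ_i = 3.191 mm.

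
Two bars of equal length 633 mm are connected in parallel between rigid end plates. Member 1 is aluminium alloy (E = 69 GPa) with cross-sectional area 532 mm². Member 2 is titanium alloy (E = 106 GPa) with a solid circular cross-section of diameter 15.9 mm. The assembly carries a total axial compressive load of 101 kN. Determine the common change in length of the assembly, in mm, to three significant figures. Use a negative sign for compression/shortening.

-1.11 mm

A_2 = 198.6 mm².
Equal strain + equilibrium ⇒ each member carries load in proportion to AE: A₁E₁ = 36710000 N, A₂E₂ = 21050000 N, ΣAE = 57750000 N.
δ = PL/ΣAE = -101000·633/57750000 = -1.107 mm.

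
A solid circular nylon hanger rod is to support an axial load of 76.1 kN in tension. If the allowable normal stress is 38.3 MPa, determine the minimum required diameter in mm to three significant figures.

50.3 mm

Required area A ≥ P/σ_allow = 76100/38.3 = 1987 mm².
For a solid circular section, d ≥ √(4A/π) = 50.3 mm.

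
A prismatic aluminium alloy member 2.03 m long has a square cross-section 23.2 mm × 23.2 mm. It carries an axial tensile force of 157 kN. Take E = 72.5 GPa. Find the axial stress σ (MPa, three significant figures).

A = 538.2 mm².
σ = N/A = 157000/538.2 = 291.7 MPa.

292 MPa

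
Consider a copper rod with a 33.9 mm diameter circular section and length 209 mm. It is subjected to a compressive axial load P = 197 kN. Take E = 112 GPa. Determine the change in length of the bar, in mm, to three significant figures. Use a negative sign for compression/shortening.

-0.407 mm

A = 902.6 mm².
δ_mech = NL/(AE) = -197000·209/(902.6·112000) = -0.4073 mm.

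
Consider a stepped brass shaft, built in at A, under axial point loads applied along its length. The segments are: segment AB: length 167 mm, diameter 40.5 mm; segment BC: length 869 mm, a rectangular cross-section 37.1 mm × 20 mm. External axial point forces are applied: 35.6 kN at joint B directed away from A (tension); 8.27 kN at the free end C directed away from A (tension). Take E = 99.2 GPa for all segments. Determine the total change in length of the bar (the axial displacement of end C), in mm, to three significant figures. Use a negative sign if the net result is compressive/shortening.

0.155 mm

Internal axial forces (sectioning from the free end, tension +): N_BC = 8.27 kN, N_AB = 43.87 kN.
A_AB = 1288 mm².
A_BC = 742 mm².
δ_AB = 43870·167/(1288·99200) = 0.05733 mm
δ_BC = 8270·869/(742·99200) = 0.09764 mm
δ = Σδ_i = 0.155 mm.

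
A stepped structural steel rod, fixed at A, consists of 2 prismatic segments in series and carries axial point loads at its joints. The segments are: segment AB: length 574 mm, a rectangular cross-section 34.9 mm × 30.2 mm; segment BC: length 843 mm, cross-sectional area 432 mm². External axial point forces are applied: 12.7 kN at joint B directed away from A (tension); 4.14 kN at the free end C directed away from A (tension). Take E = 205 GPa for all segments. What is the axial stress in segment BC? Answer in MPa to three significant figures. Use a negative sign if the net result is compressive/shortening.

9.58 MPa

Internal axial forces (sectioning from the free end, tension +): N_BC = 4.14 kN, N_AB = 16.84 kN.
σ_BC = N_BC/A_BC = 4140/432 = 9.583 MPa.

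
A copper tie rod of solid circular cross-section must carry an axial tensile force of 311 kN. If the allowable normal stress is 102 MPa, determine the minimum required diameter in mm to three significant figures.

Required area A ≥ P/σ_allow = 311000/102 = 3049 mm².
For a solid circular section, d ≥ √(4A/π) = 62.31 mm.

62.3 mm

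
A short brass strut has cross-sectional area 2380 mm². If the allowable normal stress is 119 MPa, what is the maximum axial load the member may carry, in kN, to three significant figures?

P_max = σ_allow · A = 119 · 2380 = 283200 N = 283.2 kN.

283 kN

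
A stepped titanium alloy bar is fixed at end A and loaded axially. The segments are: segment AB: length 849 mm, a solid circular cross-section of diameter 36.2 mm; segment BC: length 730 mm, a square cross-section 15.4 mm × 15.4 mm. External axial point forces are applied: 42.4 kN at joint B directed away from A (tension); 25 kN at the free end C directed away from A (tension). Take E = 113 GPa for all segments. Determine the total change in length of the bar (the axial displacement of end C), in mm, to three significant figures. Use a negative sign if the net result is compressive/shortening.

Internal axial forces (sectioning from the free end, tension +): N_BC = 25 kN, N_AB = 67.4 kN.
A_AB = 1029 mm².
A_BC = 237.2 mm².
δ_AB = 67400·849/(1029·113000) = 0.492 mm
δ_BC = 25000·730/(237.2·113000) = 0.681 mm
δ = Σδ_i = 1.173 mm.

1.17 mm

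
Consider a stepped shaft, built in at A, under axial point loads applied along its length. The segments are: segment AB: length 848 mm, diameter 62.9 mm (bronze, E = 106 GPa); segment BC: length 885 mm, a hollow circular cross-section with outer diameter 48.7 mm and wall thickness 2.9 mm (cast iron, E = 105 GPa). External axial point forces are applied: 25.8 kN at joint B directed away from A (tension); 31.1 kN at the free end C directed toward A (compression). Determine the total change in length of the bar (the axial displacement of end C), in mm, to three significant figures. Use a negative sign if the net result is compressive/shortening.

-0.642 mm

Internal axial forces (sectioning from the free end, tension +): N_BC = -31.1 kN, N_AB = -5.3 kN.
A_AB = 3107 mm².
A_BC = 417.3 mm².
δ_AB = -5300·848/(3107·106000) = -0.01365 mm
δ_BC = -31100·885/(417.3·105000) = -0.6282 mm
δ = Σδ_i = -0.6418 mm.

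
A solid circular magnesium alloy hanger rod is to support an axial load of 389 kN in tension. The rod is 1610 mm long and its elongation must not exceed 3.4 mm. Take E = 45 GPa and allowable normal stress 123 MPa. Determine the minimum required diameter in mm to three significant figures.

Required area A ≥ P/σ_allow = 389000/123 = 3163 mm².
For a solid circular section, d ≥ √(4A/π) = 63.46 mm.
Elongation limit: A ≥ PL/(Eδ_allow) = 389000·1610/(45000·3.4) = 4093 mm² ⇒ d ≥ 72.19 mm.
The elongation limit governs.

72.2 mm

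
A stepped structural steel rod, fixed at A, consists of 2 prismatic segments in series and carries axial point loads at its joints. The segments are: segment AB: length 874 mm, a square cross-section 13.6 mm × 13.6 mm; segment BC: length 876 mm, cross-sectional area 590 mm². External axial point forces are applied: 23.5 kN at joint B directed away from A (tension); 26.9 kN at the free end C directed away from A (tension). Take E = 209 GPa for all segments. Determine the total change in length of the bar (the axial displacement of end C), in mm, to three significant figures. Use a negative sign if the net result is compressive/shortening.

Internal axial forces (sectioning from the free end, tension +): N_BC = 26.9 kN, N_AB = 50.4 kN.
A_AB = 185 mm².
δ_AB = 50400·874/(185·209000) = 1.14 mm
δ_BC = 26900·876/(590·209000) = 0.1911 mm
δ = Σδ_i = 1.331 mm.

1.33 mm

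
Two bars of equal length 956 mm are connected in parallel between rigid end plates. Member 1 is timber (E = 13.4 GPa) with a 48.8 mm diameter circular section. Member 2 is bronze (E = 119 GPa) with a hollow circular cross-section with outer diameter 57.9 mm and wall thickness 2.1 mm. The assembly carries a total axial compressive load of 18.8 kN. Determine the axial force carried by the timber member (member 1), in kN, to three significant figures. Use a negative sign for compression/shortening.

A_1 = 1870 mm².
A_2 = 368.1 mm².
Equal strain + equilibrium ⇒ each member carries load in proportion to AE: A₁E₁ = 25060000 N, A₂E₂ = 43810000 N, ΣAE = 68870000 N.
F₁ = P·A₁E₁/ΣAE = -18800·25060000/68870000 = -6842 N.

-6.84 kN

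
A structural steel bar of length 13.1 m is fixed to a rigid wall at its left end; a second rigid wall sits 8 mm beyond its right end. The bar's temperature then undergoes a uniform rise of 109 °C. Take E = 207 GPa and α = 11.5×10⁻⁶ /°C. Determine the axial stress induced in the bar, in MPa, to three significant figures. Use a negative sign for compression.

Free thermal expansion αLΔT = 11.5e-6 · 13100 · 109 = 16.42 mm.
The walls engage after the gap closes; constrained expansion = 16.42 − 8 = 8.421 mm.
The walls impose strain ε = −(8.421)/13100 = -6.4281e-04; σ = Eε = 207000 · -6.4281e-04 = -133.1 MPa.

-133 MPa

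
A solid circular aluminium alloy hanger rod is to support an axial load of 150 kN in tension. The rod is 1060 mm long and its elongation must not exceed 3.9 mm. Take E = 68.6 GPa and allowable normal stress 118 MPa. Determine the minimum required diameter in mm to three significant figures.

40.2 mm

Required area A ≥ P/σ_allow = 150000/118 = 1271 mm².
For a solid circular section, d ≥ √(4A/π) = 40.23 mm.
Elongation limit: A ≥ PL/(Eδ_allow) = 150000·1060/(68600·3.9) = 594.3 mm² ⇒ d ≥ 27.51 mm.
The stress limit governs.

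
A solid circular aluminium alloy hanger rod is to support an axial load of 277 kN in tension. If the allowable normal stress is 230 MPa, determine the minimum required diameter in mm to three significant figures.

39.2 mm

Required area A ≥ P/σ_allow = 277000/230 = 1204 mm².
For a solid circular section, d ≥ √(4A/π) = 39.16 mm.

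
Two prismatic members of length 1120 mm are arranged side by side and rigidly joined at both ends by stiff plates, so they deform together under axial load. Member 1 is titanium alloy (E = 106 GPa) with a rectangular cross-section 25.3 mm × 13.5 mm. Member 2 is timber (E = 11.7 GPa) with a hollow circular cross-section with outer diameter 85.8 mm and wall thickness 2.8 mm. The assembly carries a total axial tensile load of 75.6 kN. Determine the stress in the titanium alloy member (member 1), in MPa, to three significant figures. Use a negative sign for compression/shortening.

A_1 = 341.6 mm².
A_2 = 730.1 mm².
Equal strain + equilibrium ⇒ each member carries load in proportion to AE: A₁E₁ = 36200000 N, A₂E₂ = 8542000 N, ΣAE = 44750000 N.
σ₁ = P·E₁/ΣAE = 75600·106000/44750000 = 179.1 MPa.

179 MPa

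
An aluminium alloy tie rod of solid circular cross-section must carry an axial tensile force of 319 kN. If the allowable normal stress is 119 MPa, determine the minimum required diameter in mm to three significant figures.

58.4 mm

Required area A ≥ P/σ_allow = 319000/119 = 2681 mm².
For a solid circular section, d ≥ √(4A/π) = 58.42 mm.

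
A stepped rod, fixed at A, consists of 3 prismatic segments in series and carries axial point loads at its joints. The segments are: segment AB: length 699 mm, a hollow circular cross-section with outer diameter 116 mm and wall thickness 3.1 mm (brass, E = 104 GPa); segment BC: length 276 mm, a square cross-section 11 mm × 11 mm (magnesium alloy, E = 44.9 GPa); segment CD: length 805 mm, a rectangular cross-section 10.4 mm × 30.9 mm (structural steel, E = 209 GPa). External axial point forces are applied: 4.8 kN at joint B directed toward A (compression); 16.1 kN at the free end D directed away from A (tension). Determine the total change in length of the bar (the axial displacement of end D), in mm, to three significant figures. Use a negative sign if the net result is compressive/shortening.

1.08 mm

Internal axial forces (sectioning from the free end, tension +): N_CD = 16.1 kN, N_BC = 16.1 kN, N_AB = 11.3 kN.
A_AB = 1100 mm².
A_BC = 121 mm².
A_CD = 321.4 mm².
δ_AB = 11300·699/(1100·104000) = 0.06907 mm
δ_BC = 16100·276/(121·44900) = 0.8179 mm
δ_CD = 16100·805/(321.4·209000) = 0.193 mm
δ = Σδ_i = 1.08 mm.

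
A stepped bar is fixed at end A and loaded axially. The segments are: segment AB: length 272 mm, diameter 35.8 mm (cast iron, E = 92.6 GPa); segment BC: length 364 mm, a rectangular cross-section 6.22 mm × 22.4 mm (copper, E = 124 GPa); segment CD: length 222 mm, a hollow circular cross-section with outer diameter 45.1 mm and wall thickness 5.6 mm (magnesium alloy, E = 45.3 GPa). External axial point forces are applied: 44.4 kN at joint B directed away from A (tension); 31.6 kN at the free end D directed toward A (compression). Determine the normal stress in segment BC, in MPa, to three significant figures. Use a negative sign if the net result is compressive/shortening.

Internal axial forces (sectioning from the free end, tension +): N_CD = -31.6 kN, N_BC = -31.6 kN, N_AB = 12.8 kN.
A_BC = 139.3 mm².
σ_BC = N_BC/A_BC = -31600/139.3 = -226.8 MPa.

-227 MPa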